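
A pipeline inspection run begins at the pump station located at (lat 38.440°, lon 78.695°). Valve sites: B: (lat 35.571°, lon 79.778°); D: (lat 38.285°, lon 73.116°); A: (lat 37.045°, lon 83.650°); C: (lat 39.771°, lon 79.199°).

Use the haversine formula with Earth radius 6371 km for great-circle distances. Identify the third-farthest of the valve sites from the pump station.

Distances from the pump station ((lat 38.440°, lon 78.695°)):
D: 486.7 km
A: 462.4 km
B: 333.2 km
C: 154.3 km
The third-farthest is B at 333.2 km.

B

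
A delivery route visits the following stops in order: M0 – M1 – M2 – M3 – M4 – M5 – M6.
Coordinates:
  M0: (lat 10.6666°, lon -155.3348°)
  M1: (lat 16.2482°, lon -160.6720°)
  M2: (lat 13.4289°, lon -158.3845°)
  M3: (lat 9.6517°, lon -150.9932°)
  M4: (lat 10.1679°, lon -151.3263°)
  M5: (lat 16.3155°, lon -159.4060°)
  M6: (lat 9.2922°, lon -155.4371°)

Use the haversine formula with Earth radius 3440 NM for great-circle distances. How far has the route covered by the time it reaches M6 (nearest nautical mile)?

Leg distances:
M0→M1: 457.5 NM  (cumulative 457.5 NM)
M1→M2: 215.1 NM  (cumulative 672.6 NM)
M2→M3: 490.3 NM  (cumulative 1162.9 NM)
M3→M4: 36.7 NM  (cumulative 1199.7 NM)
M4→M5: 599.1 NM  (cumulative 1798.8 NM)
M5→M6: 481.4 NM  (cumulative 2280.1 NM)
Cumulative distance at M6 ≈ 2280 NM.

2280 NM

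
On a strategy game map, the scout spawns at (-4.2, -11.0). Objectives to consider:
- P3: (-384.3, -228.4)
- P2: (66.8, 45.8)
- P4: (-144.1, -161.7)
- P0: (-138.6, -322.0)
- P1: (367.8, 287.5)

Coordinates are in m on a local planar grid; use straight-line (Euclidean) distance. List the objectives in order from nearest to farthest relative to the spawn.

Distance from the spawn at (-4.2, -11.0) to each:
P2 (66.8, 45.8): 90.9 m
P4 (-144.1, -161.7): 205.6 m
P0 (-138.6, -322.0): 338.8 m
P3 (-384.3, -228.4): 437.9 m
P1 (367.8, 287.5): 477.0 m

P2, P4, P0, P3, P1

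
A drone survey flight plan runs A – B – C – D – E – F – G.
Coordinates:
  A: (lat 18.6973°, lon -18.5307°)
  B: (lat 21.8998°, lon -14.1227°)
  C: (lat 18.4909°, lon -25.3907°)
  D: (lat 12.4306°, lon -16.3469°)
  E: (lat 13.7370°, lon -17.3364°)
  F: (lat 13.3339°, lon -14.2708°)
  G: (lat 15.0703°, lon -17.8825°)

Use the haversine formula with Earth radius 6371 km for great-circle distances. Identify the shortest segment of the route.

D–E

Leg distances:
A→B: 581.4 km
B→C: 1235.1 km
C→D: 1180.0 km
D→E: 180.5 km
E→F: 334.4 km
F→G: 434.6 km
The shortest leg is D–E at 180.5 km.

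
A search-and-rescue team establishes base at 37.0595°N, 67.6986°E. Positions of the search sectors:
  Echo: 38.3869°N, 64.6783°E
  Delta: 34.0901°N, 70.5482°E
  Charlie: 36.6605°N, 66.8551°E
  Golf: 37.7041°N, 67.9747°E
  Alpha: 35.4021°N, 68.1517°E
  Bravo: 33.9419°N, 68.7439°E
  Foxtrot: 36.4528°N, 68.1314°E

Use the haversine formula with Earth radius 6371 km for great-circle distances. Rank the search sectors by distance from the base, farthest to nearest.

Distances from the base:
Delta 34.0901°N, 70.5482°E: 418.8 km
Bravo 33.9419°N, 68.7439°E: 359.3 km
Echo 38.3869°N, 64.6783°E: 303.9 km
Alpha 35.4021°N, 68.1517°E: 188.7 km
Charlie 36.6605°N, 66.8551°E: 87.2 km
Foxtrot 36.4528°N, 68.1314°E: 77.7 km
Golf 37.7041°N, 67.9747°E: 75.7 km

Delta, Bravo, Echo, Alpha, Charlie, Foxtrot, Golf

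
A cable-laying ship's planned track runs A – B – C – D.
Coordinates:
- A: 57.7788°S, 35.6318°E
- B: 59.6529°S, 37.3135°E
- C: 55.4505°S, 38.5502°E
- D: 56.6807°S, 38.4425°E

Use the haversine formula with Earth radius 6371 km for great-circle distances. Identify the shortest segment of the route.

C–D

Leg distances:
A→B: 229.9 km
B→C: 473.1 km
C→D: 137.0 km
The shortest leg is C–D at 137.0 km.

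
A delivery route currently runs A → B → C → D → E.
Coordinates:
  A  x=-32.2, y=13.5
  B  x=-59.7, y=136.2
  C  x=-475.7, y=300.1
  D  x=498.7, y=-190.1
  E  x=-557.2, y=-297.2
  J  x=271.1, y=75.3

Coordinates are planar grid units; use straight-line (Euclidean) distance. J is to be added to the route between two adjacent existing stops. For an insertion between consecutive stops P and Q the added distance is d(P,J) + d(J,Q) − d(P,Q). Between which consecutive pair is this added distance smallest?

Added distance for inserting J between each consecutive pair:
A–B: 520.1
B–C: 669.1
C–D: 38.8
D–E: 196.5
Smallest added distance is 38.8, inserting between C and D.

between C and D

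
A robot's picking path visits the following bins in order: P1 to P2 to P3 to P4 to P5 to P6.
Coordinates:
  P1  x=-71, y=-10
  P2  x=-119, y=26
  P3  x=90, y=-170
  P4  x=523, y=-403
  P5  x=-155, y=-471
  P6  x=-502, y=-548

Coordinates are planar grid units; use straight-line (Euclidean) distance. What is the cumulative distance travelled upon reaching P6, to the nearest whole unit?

Leg distances:
P1→P2: 60.0  (cumulative 60.0)
P2→P3: 286.5  (cumulative 346.5)
P3→P4: 491.7  (cumulative 838.2)
P4→P5: 681.4  (cumulative 1519.6)
P5→P6: 355.4  (cumulative 1875.1)
Cumulative distance at P6 ≈ 1875.

1875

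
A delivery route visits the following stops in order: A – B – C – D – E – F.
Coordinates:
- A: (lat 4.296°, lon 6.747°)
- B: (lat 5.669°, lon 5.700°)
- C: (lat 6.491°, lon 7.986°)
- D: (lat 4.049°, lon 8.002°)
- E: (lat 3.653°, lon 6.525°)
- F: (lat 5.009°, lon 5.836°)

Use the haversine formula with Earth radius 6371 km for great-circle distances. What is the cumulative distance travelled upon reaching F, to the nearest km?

Leg distances:
A→B: 191.7 km  (cumulative 191.7 km)
B→C: 268.8 km  (cumulative 460.5 km)
C→D: 271.5 km  (cumulative 732.0 km)
D→E: 169.7 km  (cumulative 901.7 km)
E→F: 169.0 km  (cumulative 1070.8 km)
Cumulative distance at F ≈ 1071 km.

1071 km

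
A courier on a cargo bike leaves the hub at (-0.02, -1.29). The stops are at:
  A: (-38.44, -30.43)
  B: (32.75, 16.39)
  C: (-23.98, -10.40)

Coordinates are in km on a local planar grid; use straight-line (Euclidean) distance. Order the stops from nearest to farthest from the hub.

Distances from the hub:
C (-23.98, -10.40): 25.6 km
B (32.75, 16.39): 37.2 km
A (-38.44, -30.43): 48.2 km

C, B, A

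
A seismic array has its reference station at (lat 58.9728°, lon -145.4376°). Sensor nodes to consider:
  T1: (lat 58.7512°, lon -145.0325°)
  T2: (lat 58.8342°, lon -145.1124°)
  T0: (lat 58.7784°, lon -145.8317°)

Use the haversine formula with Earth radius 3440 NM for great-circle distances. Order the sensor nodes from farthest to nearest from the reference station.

T1, T0, T2

Computing each great-circle distance from (lat 58.9728°, lon -145.4376°):
T1 (lat 58.7512°, lon -145.0325°): 18.3 NM
T0 (lat 58.7784°, lon -145.8317°): 16.9 NM
T2 (lat 58.8342°, lon -145.1124°): 13.1 NM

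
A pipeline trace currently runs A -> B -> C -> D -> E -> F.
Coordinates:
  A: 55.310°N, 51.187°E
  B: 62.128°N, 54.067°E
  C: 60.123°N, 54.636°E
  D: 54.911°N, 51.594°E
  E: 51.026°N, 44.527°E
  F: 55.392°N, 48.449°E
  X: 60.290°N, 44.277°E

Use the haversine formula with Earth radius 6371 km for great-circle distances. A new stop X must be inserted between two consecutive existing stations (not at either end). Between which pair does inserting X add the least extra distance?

between A and B

Added distance for inserting X between each consecutive pair:
A–B: 474.0 km
B–C: 909.0 km
C–D: 704.1 km
D–E: 1129.2 km
E–F: 1076.9 km
Smallest added distance is 474.0 km, inserting between A and B.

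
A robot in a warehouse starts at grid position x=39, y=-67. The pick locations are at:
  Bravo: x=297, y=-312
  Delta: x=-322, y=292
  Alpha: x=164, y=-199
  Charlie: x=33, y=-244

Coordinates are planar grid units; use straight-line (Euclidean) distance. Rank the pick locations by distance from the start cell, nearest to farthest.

Distance from the start cell at x=39, y=-67 to each:
Charlie x=33, y=-244: 177.1
Alpha x=164, y=-199: 181.8
Bravo x=297, y=-312: 355.8
Delta x=-322, y=292: 509.1

Charlie, Alpha, Bravo, Delta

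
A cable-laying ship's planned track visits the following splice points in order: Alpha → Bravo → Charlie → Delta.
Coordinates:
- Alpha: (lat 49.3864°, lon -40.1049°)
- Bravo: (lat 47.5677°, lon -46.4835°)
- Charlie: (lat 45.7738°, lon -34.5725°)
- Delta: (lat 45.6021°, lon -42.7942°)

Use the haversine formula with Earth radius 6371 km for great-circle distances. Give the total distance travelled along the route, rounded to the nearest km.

Leg distances:
Alpha→Bravo: 511.6 km  (cumulative 511.6 km)
Bravo→Charlie: 929.4 km  (cumulative 1441.1 km)
Charlie→Delta: 638.6 km  (cumulative 2079.7 km)
Total route length ≈ 2080 km.

2080 km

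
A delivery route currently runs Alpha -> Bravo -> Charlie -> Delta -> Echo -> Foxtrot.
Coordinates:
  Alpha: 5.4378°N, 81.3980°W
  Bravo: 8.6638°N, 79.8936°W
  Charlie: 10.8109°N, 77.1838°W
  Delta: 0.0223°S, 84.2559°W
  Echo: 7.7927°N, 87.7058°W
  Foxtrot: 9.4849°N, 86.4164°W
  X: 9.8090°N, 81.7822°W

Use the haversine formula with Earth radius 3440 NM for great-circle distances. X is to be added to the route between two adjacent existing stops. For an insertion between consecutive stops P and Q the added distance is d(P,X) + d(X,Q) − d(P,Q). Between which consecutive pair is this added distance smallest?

Added distance for inserting X between each consecutive pair:
Alpha–Bravo: 181.4 NM
Bravo–Charlie: 203.8 NM
Charlie–Delta: 111.3 NM
Delta–Echo: 467.6 NM
Echo–Foxtrot: 519.5 NM
Smallest added distance is 111.3 NM, inserting between Charlie and Delta.

between Charlie and Delta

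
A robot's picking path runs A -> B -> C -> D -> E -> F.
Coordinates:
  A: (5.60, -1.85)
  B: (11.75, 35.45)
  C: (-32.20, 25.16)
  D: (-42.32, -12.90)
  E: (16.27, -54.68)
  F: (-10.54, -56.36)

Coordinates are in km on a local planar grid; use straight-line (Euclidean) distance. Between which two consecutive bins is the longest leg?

Leg distances:
A→B: 37.8 km
B→C: 45.1 km
C→D: 39.4 km
D→E: 72.0 km
E→F: 26.9 km
The longest leg is D–E at 72.0 km.

D–E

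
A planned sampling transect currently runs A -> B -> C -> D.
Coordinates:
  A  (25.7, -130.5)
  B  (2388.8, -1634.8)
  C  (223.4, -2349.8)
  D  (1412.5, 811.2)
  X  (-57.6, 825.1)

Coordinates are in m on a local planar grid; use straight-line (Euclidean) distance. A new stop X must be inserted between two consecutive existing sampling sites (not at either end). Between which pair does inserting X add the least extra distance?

between C and D

Added distance for inserting X between each consecutive pair:
A–B: 1627.2 m
B–C: 4376.2 m
C–D: 1280.2 m
Smallest added distance is 1280.2 m, inserting between C and D.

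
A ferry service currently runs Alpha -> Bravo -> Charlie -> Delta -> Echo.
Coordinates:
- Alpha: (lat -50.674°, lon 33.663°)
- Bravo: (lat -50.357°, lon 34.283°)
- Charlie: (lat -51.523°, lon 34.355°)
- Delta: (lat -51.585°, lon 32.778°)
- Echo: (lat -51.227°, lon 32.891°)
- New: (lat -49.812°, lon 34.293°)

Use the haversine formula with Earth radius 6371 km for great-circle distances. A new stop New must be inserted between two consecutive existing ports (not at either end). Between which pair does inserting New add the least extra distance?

between Alpha and Bravo

Added distance for inserting New between each consecutive pair:
Alpha–Bravo: 110.2 km
Bravo–Charlie: 121.2 km
Charlie–Delta: 305.2 km
Delta–Echo: 369.5 km
Smallest added distance is 110.2 km, inserting between Alpha and Bravo.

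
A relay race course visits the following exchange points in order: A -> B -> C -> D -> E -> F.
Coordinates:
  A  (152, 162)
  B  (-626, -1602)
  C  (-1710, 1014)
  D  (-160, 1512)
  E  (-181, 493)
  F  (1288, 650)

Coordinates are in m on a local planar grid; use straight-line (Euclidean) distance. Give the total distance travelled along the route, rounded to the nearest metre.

Leg distances:
A→B: 1927.9 m  (cumulative 1927.9 m)
B→C: 2831.7 m  (cumulative 4759.6 m)
C→D: 1628.0 m  (cumulative 6387.7 m)
D→E: 1019.2 m  (cumulative 7406.9 m)
E→F: 1477.4 m  (cumulative 8884.3 m)
Total route length ≈ 8884 m.

8884 m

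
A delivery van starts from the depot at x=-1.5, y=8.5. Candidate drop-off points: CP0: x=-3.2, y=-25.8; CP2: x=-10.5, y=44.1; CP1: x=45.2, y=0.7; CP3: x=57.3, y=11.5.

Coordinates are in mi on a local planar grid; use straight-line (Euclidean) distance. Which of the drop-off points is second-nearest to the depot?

CP2

Distances from the depot (x=-1.5, y=8.5):
CP0: 34.3 mi
CP2: 36.7 mi
CP1: 47.3 mi
CP3: 58.9 mi
The second-nearest is CP2 at 36.7 mi.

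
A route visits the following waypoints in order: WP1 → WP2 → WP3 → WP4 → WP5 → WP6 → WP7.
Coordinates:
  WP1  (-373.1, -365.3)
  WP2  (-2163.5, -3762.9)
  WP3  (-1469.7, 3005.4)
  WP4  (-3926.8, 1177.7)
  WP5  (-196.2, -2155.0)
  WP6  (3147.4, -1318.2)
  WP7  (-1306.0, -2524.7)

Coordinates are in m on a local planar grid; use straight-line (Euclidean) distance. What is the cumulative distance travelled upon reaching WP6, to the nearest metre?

22156 m

Leg distances:
WP1→WP2: 3840.5 m  (cumulative 3840.5 m)
WP2→WP3: 6803.8 m  (cumulative 10644.2 m)
WP3→WP4: 3062.3 m  (cumulative 13706.6 m)
WP4→WP5: 5002.4 m  (cumulative 18709.0 m)
WP5→WP6: 3446.7 m  (cumulative 22155.7 m)
Cumulative distance at WP6 ≈ 22156 m.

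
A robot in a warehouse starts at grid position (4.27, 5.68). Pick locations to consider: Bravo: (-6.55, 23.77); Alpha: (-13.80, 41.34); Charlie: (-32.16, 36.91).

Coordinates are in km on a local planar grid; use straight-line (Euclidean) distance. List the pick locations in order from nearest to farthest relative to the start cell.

Distance from the start cell at (4.27, 5.68) to each:
Bravo (-6.55, 23.77): 21.1 km
Alpha (-13.80, 41.34): 40.0 km
Charlie (-32.16, 36.91): 48.0 km

Bravo, Alpha, Charlie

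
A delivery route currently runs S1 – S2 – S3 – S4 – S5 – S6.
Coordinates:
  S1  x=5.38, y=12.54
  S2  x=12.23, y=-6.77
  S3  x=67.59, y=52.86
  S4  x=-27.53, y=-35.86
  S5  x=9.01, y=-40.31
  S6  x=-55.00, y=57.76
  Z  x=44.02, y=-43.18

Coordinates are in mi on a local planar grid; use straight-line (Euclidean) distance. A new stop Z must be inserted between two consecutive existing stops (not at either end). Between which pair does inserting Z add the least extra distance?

Added distance for inserting Z between each consecutive pair:
S1–S2: 95.7 mi
S2–S3: 65.9 mi
S3–S4: 40.7 mi
S4–S5: 70.2 mi
S5–S6: 59.4 mi
Smallest added distance is 40.7 mi, inserting between S3 and S4.

between S3 and S4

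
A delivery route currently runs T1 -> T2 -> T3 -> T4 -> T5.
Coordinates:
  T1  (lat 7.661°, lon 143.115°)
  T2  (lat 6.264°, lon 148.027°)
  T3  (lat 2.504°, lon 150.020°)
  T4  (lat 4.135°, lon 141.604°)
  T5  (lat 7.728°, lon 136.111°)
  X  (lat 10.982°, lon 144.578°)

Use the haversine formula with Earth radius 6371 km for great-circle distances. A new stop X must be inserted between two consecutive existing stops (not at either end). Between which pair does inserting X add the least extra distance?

Added distance for inserting X between each consecutive pair:
T1–T2: 485.9 km
T2–T3: 1292.0 km
T3–T4: 994.8 km
T4–T5: 1098.6 km
Smallest added distance is 485.9 km, inserting between T1 and T2.

between T1 and T2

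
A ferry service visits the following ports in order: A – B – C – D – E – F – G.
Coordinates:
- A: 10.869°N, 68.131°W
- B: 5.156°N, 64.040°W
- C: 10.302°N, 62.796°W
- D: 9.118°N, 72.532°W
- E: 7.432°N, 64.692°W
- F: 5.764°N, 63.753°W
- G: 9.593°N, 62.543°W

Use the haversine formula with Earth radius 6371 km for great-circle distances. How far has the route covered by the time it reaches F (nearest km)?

3537 km

Leg distances:
A→B: 778.6 km  (cumulative 778.6 km)
B→C: 588.4 km  (cumulative 1367.0 km)
C→D: 1075.1 km  (cumulative 2442.1 km)
D→E: 882.8 km  (cumulative 3324.9 km)
E→F: 212.5 km  (cumulative 3537.4 km)
Cumulative distance at F ≈ 3537 km.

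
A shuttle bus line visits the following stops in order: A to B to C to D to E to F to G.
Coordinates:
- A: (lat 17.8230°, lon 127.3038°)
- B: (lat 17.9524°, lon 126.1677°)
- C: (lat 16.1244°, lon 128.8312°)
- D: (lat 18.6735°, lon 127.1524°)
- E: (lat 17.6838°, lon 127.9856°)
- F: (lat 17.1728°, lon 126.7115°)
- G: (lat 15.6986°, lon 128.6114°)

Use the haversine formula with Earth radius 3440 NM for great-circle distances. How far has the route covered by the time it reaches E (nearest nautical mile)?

Leg distances:
A→B: 65.4 NM  (cumulative 65.4 NM)
B→C: 188.2 NM  (cumulative 253.6 NM)
C→D: 180.8 NM  (cumulative 434.3 NM)
D→E: 76.1 NM  (cumulative 510.4 NM)
Cumulative distance at E ≈ 510 NM.

510 NM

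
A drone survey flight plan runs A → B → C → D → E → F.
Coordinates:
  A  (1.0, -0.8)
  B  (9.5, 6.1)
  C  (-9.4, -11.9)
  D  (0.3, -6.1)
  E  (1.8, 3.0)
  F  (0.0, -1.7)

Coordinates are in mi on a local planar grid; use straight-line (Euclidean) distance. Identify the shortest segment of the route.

E–F

Leg distances:
A→B: 10.9 mi
B→C: 26.1 mi
C→D: 11.3 mi
D→E: 9.2 mi
E→F: 5.0 mi
The shortest leg is E–F at 5.0 mi.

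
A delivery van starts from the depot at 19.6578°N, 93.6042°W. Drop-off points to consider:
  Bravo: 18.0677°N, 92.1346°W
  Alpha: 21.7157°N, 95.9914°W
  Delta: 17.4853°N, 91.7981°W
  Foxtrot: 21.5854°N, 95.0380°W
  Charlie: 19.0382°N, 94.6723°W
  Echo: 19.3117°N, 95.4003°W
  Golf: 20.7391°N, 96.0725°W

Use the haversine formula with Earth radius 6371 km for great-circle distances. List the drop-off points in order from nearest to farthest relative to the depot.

Distance from the depot at 19.6578°N, 93.6042°W to each:
Charlie 19.0382°N, 94.6723°W: 131.5 km
Echo 19.3117°N, 95.4003°W: 192.2 km
Bravo 18.0677°N, 92.1346°W: 234.9 km
Foxtrot 21.5854°N, 95.0380°W: 261.2 km
Golf 20.7391°N, 96.0725°W: 284.3 km
Delta 17.4853°N, 91.7981°W: 307.6 km
Alpha 21.7157°N, 95.9914°W: 337.7 km

Charlie, Echo, Bravo, Foxtrot, Golf, Delta, Alpha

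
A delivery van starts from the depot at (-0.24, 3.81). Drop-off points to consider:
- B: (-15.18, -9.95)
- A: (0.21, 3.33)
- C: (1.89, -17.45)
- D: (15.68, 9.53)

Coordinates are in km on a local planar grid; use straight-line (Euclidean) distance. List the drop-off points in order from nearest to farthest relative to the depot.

Distance from the depot at (-0.24, 3.81) to each:
A (0.21, 3.33): 0.7 km
D (15.68, 9.53): 16.9 km
B (-15.18, -9.95): 20.3 km
C (1.89, -17.45): 21.4 km

A, D, B, C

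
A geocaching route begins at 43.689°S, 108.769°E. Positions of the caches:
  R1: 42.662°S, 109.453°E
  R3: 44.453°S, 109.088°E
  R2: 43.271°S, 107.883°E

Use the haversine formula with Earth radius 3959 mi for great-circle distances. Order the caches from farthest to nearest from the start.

R1, R3, R2

Distances from the start:
R1 42.662°S, 109.453°E: 78.9 mi
R3 44.453°S, 109.088°E: 55.1 mi
R2 43.271°S, 107.883°E: 53.0 mi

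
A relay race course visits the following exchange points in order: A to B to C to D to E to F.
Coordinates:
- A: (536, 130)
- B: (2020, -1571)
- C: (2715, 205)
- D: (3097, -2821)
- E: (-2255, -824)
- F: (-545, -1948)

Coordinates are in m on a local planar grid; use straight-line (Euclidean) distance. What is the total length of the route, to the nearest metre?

14973 m

Leg distances:
A→B: 2257.4 m  (cumulative 2257.4 m)
B→C: 1907.1 m  (cumulative 4164.5 m)
C→D: 3050.0 m  (cumulative 7214.5 m)
D→E: 5712.4 m  (cumulative 12927.0 m)
E→F: 2046.3 m  (cumulative 14973.3 m)
Total route length ≈ 14973 m.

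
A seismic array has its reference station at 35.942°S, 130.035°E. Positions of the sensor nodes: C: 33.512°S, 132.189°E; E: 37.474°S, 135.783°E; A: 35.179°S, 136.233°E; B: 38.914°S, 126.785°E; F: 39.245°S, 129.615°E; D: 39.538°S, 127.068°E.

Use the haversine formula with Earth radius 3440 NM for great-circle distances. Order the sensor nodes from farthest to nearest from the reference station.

A, E, D, B, F, C

Computing each great-circle distance from 35.942°S, 130.035°E:
A 35.179°S, 136.233°E: 306.1 NM
E 37.474°S, 135.783°E: 291.5 NM
D 39.538°S, 127.068°E: 257.8 NM
B 38.914°S, 126.785°E: 236.3 NM
F 39.245°S, 129.615°E: 199.3 NM
C 33.512°S, 132.189°E: 180.5 NM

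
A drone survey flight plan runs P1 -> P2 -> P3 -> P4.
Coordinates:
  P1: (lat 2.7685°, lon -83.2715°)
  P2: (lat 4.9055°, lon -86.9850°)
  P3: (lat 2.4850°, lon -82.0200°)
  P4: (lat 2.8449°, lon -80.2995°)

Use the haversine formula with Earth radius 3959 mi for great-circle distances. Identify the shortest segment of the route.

Leg distances:
P1→P2: 295.5 mi
P2→P3: 381.0 mi
P3→P4: 121.3 mi
The shortest leg is P3–P4 at 121.3 mi.

P3–P4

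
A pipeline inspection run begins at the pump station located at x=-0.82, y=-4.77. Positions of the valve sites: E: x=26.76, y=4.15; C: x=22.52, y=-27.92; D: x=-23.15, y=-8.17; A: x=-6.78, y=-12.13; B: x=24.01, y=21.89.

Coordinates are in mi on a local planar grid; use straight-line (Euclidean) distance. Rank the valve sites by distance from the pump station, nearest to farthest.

A, D, E, C, B

Distance from the pump station at x=-0.82, y=-4.77 to each:
A x=-6.78, y=-12.13: 9.5 mi
D x=-23.15, y=-8.17: 22.6 mi
E x=26.76, y=4.15: 29.0 mi
C x=22.52, y=-27.92: 32.9 mi
B x=24.01, y=21.89: 36.4 mi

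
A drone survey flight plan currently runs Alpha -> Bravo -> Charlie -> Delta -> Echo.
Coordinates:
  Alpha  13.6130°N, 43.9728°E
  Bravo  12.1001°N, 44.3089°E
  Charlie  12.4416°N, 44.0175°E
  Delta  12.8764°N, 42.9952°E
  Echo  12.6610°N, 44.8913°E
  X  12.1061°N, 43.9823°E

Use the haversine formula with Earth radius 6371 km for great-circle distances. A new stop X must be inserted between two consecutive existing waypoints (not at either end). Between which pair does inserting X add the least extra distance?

between Bravo and Charlie

Added distance for inserting X between each consecutive pair:
Alpha–Bravo: 31.0 km
Bravo–Charlie: 23.6 km
Charlie–Delta: 53.7 km
Delta–Echo: 46.6 km
Smallest added distance is 23.6 km, inserting between Bravo and Charlie.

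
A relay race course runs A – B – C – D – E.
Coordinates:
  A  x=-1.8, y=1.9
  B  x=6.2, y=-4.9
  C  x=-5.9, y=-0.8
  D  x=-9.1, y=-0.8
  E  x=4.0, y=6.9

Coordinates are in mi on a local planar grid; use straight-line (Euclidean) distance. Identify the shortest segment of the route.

Leg distances:
A→B: 10.5 mi
B→C: 12.8 mi
C→D: 3.2 mi
D→E: 15.2 mi
The shortest leg is C–D at 3.2 mi.

C–D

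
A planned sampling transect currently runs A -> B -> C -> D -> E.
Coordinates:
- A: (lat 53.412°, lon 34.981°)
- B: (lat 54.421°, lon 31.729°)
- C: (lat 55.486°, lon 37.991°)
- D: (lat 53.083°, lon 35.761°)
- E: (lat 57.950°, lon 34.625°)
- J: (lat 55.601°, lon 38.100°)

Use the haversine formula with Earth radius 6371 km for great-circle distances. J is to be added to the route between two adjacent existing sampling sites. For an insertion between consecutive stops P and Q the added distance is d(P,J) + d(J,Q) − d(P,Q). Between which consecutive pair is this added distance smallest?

Added distance for inserting J between each consecutive pair:
A–B: 501.9 km
B–C: 24.4 km
C–D: 29.0 km
D–E: 108.6 km
Smallest added distance is 24.4 km, inserting between B and C.

between B and C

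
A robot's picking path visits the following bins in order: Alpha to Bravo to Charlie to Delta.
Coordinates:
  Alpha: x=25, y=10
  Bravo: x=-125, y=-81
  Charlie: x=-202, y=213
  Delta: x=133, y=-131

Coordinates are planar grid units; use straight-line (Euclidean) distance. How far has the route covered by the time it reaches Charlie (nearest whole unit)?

479

Leg distances:
Alpha→Bravo: 175.4  (cumulative 175.4)
Bravo→Charlie: 303.9  (cumulative 479.4)
Cumulative distance at Charlie ≈ 479.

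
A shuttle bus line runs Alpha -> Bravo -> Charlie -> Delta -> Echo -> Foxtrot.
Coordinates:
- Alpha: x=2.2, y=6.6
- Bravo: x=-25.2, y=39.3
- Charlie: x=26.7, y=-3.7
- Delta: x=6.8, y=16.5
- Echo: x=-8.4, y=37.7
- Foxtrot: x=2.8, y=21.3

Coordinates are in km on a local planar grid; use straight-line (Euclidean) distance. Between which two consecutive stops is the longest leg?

Bravo–Charlie

Leg distances:
Alpha→Bravo: 42.7 km
Bravo→Charlie: 67.4 km
Charlie→Delta: 28.4 km
Delta→Echo: 26.1 km
Echo→Foxtrot: 19.9 km
The longest leg is Bravo–Charlie at 67.4 km.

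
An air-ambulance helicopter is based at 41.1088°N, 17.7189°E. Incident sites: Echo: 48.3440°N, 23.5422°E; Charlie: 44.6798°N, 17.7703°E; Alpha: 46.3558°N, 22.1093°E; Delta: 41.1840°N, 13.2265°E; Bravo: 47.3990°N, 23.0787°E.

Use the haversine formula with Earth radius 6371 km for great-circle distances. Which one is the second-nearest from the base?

Charlie

Distances from the base (41.1088°N, 17.7189°E):
Delta: 376.2 km
Charlie: 397.1 km
Alpha: 681.5 km
Bravo: 818.9 km
Echo: 926.1 km
The second-nearest is Charlie at 397.1 km.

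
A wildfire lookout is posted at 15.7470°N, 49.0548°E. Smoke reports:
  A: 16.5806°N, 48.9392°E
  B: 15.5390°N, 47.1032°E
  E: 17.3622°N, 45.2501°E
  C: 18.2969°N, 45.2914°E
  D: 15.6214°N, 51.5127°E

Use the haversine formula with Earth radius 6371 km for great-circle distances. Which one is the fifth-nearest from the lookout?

C

Distance to each, sorted:
A: 93.5 km
B: 210.2 km
D: 263.5 km
E: 443.5 km
C: 490.4 km
The fifth-nearest is C at 490.4 km.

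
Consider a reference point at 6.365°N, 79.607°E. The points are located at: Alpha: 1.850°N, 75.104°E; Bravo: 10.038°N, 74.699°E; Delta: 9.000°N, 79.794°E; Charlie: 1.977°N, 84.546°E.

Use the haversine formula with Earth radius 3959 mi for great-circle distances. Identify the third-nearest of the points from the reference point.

Alpha

Distances from the reference point (6.365°N, 79.607°E):
Delta: 182.5 mi
Bravo: 420.8 mi
Alpha: 440.0 mi
Charlie: 455.8 mi
The third-nearest is Alpha at 440.0 mi.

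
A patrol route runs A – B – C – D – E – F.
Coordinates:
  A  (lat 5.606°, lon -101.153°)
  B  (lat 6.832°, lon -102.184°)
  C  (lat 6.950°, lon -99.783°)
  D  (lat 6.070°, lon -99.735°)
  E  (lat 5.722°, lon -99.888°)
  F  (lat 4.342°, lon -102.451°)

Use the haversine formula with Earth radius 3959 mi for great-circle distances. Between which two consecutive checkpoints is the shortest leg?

D–E

Leg distances:
A→B: 110.4 mi
B→C: 164.9 mi
C→D: 60.9 mi
D→E: 26.2 mi
E→F: 200.5 mi
The shortest leg is D–E at 26.2 mi.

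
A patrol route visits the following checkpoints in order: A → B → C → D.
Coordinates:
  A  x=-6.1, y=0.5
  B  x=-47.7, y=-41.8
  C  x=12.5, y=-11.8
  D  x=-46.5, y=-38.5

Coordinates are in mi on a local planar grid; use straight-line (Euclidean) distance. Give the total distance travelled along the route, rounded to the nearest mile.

Leg distances:
A→B: 59.3 mi  (cumulative 59.3 mi)
B→C: 67.3 mi  (cumulative 126.6 mi)
C→D: 64.8 mi  (cumulative 191.3 mi)
Total route length ≈ 191 mi.

191 mi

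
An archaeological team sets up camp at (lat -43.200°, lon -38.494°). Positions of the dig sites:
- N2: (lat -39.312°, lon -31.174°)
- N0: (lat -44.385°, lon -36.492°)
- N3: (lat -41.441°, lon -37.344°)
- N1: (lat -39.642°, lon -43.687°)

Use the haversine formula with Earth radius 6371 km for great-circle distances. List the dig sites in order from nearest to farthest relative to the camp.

Distance from the camp at (lat -43.200°, lon -38.494°) to each:
N0 (lat -44.385°, lon -36.492°): 207.8 km
N3 (lat -41.441°, lon -37.344°): 217.2 km
N1 (lat -39.642°, lon -43.687°): 586.3 km
N2 (lat -39.312°, lon -31.174°): 748.8 km

N0, N3, N1, N2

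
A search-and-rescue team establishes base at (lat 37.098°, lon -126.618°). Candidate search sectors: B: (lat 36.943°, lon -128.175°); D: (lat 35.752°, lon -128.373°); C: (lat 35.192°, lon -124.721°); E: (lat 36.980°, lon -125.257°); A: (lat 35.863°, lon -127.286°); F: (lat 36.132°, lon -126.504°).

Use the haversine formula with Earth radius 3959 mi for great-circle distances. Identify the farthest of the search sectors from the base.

C

Distances from the base ((lat 37.098°, lon -126.618°)):
C: 169.0 mi
D: 134.8 mi
A: 93.1 mi
B: 86.6 mi
E: 75.5 mi
F: 67.0 mi
The farthest is C at 169.0 mi.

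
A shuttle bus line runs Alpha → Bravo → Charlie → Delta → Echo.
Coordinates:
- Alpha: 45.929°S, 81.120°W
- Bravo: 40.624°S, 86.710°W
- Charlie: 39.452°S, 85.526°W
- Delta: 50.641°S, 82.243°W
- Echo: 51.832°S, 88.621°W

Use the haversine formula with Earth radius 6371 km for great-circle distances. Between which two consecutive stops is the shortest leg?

Leg distances:
Alpha→Bravo: 743.1 km
Bravo→Charlie: 164.7 km
Charlie→Delta: 1270.3 km
Delta→Echo: 463.2 km
The shortest leg is Bravo–Charlie at 164.7 km.

Bravo–Charlie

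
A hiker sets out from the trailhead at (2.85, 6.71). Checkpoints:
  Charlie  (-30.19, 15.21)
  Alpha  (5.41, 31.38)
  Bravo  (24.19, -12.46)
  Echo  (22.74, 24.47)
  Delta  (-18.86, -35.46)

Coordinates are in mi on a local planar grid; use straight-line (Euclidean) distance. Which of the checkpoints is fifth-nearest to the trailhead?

Delta

Distances from the trailhead ((2.85, 6.71)):
Alpha: 24.8 mi
Echo: 26.7 mi
Bravo: 28.7 mi
Charlie: 34.1 mi
Delta: 47.4 mi
The fifth-nearest is Delta at 47.4 mi.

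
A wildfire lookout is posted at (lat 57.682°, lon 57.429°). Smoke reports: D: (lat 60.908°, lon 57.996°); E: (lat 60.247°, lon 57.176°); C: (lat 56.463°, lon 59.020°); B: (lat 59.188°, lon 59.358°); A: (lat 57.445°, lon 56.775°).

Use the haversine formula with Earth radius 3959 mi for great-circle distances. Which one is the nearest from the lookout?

A

Distances from the lookout ((lat 57.682°, lon 57.429°)):
A: 29.3 mi
C: 103.3 mi
B: 125.3 mi
E: 177.5 mi
D: 223.8 mi
The nearest is A at 29.3 mi.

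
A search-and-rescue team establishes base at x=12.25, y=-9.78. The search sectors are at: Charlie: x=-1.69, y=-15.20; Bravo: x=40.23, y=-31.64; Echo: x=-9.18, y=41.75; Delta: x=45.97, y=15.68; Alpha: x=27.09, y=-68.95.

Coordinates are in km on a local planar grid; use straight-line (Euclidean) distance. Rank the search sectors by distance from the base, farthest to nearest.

Computing each straight-line distance from x=12.25, y=-9.78:
Alpha x=27.09, y=-68.95: 61.0 km
Echo x=-9.18, y=41.75: 55.8 km
Delta x=45.97, y=15.68: 42.3 km
Bravo x=40.23, y=-31.64: 35.5 km
Charlie x=-1.69, y=-15.20: 15.0 km

Alpha, Echo, Delta, Bravo, Charlie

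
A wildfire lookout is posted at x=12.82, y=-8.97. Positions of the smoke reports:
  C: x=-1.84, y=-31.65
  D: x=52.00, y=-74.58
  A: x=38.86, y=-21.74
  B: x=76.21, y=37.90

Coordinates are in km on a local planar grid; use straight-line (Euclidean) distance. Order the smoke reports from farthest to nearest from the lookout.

B, D, A, C

Distances from the lookout:
B x=76.21, y=37.90: 78.8 km
D x=52.00, y=-74.58: 76.4 km
A x=38.86, y=-21.74: 29.0 km
C x=-1.84, y=-31.65: 27.0 km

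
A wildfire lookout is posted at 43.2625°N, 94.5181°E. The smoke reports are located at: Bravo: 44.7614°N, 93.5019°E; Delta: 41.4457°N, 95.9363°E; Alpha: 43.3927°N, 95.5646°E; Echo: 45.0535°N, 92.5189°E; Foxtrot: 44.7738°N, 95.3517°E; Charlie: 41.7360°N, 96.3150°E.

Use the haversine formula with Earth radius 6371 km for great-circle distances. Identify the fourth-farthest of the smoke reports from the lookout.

Distance to each, sorted:
Echo: 255.1 km
Delta: 233.2 km
Charlie: 224.7 km
Bravo: 185.4 km
Foxtrot: 180.8 km
Alpha: 85.9 km
The fourth-farthest is Bravo at 185.4 km.

Bravo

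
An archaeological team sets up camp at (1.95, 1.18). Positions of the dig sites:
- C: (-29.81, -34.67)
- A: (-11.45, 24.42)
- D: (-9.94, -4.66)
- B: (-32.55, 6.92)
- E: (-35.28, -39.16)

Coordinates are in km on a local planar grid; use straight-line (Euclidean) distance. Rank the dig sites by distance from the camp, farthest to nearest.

E, C, B, A, D

Distance from the camp at (1.95, 1.18) to each:
E (-35.28, -39.16): 54.9 km
C (-29.81, -34.67): 47.9 km
B (-32.55, 6.92): 35.0 km
A (-11.45, 24.42): 26.8 km
D (-9.94, -4.66): 13.2 km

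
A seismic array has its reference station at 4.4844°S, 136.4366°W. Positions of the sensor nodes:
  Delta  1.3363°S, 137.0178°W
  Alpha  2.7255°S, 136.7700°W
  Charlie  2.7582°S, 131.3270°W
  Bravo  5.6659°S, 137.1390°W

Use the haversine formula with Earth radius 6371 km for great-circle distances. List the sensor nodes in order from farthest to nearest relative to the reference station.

Charlie, Delta, Alpha, Bravo

Distances from the reference station:
Charlie 2.7582°S, 131.3270°W: 598.6 km
Delta 1.3363°S, 137.0178°W: 356.0 km
Alpha 2.7255°S, 136.7700°W: 199.0 km
Bravo 5.6659°S, 137.1390°W: 152.7 km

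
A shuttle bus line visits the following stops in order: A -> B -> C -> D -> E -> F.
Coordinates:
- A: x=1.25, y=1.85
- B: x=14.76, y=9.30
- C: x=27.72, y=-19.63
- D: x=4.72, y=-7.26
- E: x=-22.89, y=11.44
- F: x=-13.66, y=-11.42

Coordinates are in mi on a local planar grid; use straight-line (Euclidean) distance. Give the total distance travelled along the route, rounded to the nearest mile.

131 mi

Leg distances:
A→B: 15.4 mi  (cumulative 15.4 mi)
B→C: 31.7 mi  (cumulative 47.1 mi)
C→D: 26.1 mi  (cumulative 73.2 mi)
D→E: 33.3 mi  (cumulative 106.6 mi)
E→F: 24.7 mi  (cumulative 131.2 mi)
Total route length ≈ 131 mi.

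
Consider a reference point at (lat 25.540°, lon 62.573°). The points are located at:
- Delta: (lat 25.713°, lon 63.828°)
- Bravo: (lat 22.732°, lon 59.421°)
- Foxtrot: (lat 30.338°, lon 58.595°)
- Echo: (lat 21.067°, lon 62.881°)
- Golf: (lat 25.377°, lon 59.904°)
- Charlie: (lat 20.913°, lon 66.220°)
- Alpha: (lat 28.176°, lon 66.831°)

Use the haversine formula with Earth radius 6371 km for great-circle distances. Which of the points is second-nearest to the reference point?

Distance to each, sorted:
Delta: 127.3 km
Golf: 268.6 km
Bravo: 446.9 km
Echo: 498.4 km
Alpha: 514.1 km
Charlie: 635.2 km
Foxtrot: 661.2 km
The second-nearest is Golf at 268.6 km.

Golf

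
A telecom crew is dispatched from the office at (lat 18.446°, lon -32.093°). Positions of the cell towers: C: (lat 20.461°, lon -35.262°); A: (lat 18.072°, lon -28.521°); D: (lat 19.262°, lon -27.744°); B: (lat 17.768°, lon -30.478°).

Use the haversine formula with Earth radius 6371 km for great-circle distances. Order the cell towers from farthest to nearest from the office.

D, C, A, B

Computing each great-circle distance from (lat 18.446°, lon -32.093°):
D (lat 19.262°, lon -27.744°): 466.5 km
C (lat 20.461°, lon -35.262°): 400.7 km
A (lat 18.072°, lon -28.521°): 379.5 km
B (lat 17.768°, lon -30.478°): 186.6 km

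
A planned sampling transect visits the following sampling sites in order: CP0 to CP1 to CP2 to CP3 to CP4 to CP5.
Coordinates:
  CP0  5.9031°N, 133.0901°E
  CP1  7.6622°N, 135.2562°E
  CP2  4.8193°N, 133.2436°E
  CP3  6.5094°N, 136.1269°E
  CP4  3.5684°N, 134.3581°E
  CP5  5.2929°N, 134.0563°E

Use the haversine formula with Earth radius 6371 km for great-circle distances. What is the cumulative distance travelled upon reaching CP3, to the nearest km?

Leg distances:
CP0→CP1: 309.0 km  (cumulative 309.0 km)
CP1→CP2: 386.5 km  (cumulative 695.5 km)
CP2→CP3: 370.3 km  (cumulative 1065.8 km)
Cumulative distance at CP3 ≈ 1066 km.

1066 km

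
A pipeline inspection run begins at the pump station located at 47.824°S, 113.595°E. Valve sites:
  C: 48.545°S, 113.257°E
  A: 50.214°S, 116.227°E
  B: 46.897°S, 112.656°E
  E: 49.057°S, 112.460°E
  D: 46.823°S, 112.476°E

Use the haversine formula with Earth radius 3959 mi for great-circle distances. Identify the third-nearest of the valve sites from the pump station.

D

Distances from the pump station (47.824°S, 113.595°E):
C: 52.2 mi
B: 77.7 mi
D: 86.8 mi
E: 99.8 mi
A: 203.7 mi
The third-nearest is D at 86.8 mi.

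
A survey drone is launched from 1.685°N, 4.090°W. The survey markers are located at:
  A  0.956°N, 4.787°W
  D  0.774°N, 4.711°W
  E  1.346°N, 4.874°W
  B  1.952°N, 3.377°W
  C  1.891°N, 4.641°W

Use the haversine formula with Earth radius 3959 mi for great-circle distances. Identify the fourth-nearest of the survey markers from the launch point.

Distance to each, sorted:
C: 40.6 mi
B: 52.6 mi
E: 59.0 mi
A: 69.7 mi
D: 76.2 mi
The fourth-nearest is A at 69.7 mi.

A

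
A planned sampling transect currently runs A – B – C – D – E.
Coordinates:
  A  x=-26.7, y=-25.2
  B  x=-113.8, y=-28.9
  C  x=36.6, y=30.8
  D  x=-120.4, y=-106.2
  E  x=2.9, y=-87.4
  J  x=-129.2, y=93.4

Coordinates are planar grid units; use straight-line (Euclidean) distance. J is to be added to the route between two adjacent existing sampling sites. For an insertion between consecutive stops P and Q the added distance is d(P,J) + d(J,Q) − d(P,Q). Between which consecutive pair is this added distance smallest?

between B and C

Added distance for inserting J between each consecutive pair:
A–B: 192.8
B–C: 138.7
C–D: 168.6
D–E: 299.0
Smallest added distance is 138.7, inserting between B and C.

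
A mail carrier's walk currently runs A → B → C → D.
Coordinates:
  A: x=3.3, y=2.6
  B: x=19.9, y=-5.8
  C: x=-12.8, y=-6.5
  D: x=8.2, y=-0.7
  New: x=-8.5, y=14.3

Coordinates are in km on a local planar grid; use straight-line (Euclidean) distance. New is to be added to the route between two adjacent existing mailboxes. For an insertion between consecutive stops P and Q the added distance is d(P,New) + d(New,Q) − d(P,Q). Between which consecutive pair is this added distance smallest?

between C and D

Added distance for inserting New between each consecutive pair:
A–B: 32.8 km
B–C: 23.3 km
C–D: 21.9 km
Smallest added distance is 21.9 km, inserting between C and D.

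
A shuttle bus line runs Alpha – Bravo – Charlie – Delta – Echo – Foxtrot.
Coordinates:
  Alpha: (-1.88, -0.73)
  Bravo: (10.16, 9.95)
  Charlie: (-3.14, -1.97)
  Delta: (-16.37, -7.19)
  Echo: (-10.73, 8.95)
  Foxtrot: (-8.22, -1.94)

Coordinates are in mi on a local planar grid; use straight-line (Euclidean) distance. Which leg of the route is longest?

Bravo–Charlie

Leg distances:
Alpha→Bravo: 16.1 mi
Bravo→Charlie: 17.9 mi
Charlie→Delta: 14.2 mi
Delta→Echo: 17.1 mi
Echo→Foxtrot: 11.2 mi
The longest leg is Bravo–Charlie at 17.9 mi.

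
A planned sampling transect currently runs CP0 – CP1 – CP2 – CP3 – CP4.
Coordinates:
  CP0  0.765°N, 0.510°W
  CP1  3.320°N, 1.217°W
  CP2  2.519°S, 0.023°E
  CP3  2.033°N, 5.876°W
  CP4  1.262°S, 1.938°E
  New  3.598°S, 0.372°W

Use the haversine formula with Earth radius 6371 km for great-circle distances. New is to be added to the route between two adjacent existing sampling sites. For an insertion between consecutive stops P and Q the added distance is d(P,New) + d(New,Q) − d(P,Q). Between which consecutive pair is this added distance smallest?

Added distance for inserting New between each consecutive pair:
CP0–CP1: 965.6 km
CP1–CP2: 239.0 km
CP2–CP3: 174.7 km
CP3–CP4: 297.6 km
Smallest added distance is 174.7 km, inserting between CP2 and CP3.

between CP2 and CP3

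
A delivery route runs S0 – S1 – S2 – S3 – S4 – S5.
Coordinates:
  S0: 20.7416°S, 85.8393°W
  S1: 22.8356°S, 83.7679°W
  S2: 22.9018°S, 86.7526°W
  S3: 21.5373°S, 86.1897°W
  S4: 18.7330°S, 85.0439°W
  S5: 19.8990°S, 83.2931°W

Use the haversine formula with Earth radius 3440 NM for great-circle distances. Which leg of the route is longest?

S3–S4

Leg distances:
S0→S1: 170.7 NM
S1→S2: 165.2 NM
S2→S3: 87.7 NM
S3→S4: 180.3 NM
S4→S5: 121.4 NM
The longest leg is S3–S4 at 180.3 NM.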